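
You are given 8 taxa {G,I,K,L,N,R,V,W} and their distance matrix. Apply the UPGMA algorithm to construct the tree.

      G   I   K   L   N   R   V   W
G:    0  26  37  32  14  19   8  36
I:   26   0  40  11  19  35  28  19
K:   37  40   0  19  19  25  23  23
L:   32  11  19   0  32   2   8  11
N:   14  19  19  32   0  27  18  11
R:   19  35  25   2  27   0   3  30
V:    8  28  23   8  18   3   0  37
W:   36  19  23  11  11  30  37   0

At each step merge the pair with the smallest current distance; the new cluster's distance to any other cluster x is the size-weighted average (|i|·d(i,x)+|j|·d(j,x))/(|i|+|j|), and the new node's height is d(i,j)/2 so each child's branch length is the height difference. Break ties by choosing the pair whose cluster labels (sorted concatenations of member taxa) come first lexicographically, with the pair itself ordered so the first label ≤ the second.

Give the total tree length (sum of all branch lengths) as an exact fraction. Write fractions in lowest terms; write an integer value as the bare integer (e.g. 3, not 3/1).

step 1: merge (L,R) at d=2; branch lengths L→1, R→1; new cluster LR
  updated: d(G,LR)=51/2, d(I,LR)=23, d(K,LR)=22, d(LR,N)=59/2, d(LR,V)=11/2, d(LR,W)=41/2
step 2: merge (LR,V) at d=11/2; branch lengths LR→7/4, V→11/4; new cluster LRV
  updated: d(G,LRV)=59/3, d(I,LRV)=74/3, d(K,LRV)=67/3, d(LRV,N)=77/3, d(LRV,W)=26
step 3: merge (N,W) at d=11; branch lengths N→11/2, W→11/2; new cluster NW
  updated: d(G,NW)=25, d(I,NW)=19, d(K,NW)=21, d(LRV,NW)=155/6
step 4: merge (I,NW) at d=19; branch lengths I→19/2, NW→4; new cluster INW
  updated: d(G,INW)=76/3, d(INW,K)=82/3, d(INW,LRV)=229/9
step 5: merge (G,LRV) at d=59/3; branch lengths G→59/6, LRV→85/12; new cluster GLRV
  updated: d(GLRV,INW)=305/12, d(GLRV,K)=26
step 6: merge (GLRV,INW) at d=305/12; branch lengths GLRV→23/8, INW→77/24; new cluster GILNRVW
  updated: d(GILNRVW,K)=186/7
step 7: merge (GILNRVW,K) at d=186/7; branch lengths GILNRVW→97/168, K→93/7; new cluster GIKLNRVW
final tree: (((G:59/6,((L:1,R:1):7/4,V:11/4):85/12):23/8,(I:19/2,(N:11/2,W:11/2):4):77/24):97/168,K:93/7)
total length: 11401/168

11401/168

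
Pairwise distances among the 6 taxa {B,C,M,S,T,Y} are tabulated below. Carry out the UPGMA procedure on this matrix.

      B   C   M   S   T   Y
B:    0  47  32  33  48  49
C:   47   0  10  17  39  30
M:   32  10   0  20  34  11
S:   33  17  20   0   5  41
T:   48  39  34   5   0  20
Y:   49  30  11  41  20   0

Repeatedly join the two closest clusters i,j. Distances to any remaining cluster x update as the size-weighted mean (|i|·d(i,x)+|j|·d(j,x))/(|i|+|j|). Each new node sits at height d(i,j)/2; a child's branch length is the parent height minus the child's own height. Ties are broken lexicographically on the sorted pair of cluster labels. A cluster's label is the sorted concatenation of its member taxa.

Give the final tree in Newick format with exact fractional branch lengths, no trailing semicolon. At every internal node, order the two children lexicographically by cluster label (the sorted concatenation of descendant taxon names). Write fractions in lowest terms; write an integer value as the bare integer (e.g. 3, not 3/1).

1. join S+T (d=5) ⇒ ST; edges |S|=5/2, |T|=5/2
  updated: d(B,ST)=81/2, d(C,ST)=28, d(M,ST)=27, d(ST,Y)=61/2
2. join C+M (d=10) ⇒ CM; edges |C|=5, |M|=5
  updated: d(B,CM)=79/2, d(CM,ST)=55/2, d(CM,Y)=41/2
3. join CM+Y (d=41/2) ⇒ CMY; edges |CM|=21/4, |Y|=41/4
  updated: d(B,CMY)=128/3, d(CMY,ST)=57/2
4. join CMY+ST (d=57/2) ⇒ CMSTY; edges |CMY|=4, |ST|=47/4
  updated: d(B,CMSTY)=209/5
5. join B+CMSTY (d=209/5) ⇒ BCMSTY; edges |B|=209/10, |CMSTY|=133/20
final tree: (B:209/10,(((C:5,M:5):21/4,Y:41/4):4,(S:5/2,T:5/2):47/4):133/20)
total length: 369/5

(B:209/10,(((C:5,M:5):21/4,Y:41/4):4,(S:5/2,T:5/2):47/4):133/20)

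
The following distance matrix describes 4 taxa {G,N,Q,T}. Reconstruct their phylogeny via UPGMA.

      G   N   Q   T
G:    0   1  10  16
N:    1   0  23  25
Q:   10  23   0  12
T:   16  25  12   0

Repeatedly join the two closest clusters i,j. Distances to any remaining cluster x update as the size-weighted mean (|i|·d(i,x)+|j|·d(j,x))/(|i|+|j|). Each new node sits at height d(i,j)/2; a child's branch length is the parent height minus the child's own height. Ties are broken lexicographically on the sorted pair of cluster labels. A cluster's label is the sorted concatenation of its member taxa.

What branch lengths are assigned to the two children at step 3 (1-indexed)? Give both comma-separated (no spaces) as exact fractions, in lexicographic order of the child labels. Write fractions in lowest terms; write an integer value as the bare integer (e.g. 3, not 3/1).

35/4,13/4

iteration 1: select G,N (d=1); attach at lengths (1/2, 1/2); label the merged cluster GN
  updated: d(GN,Q)=33/2, d(GN,T)=41/2
iteration 2: select Q,T (d=12); attach at lengths (6, 6); label the merged cluster QT
  updated: d(GN,QT)=37/2
iteration 3: select GN,QT (d=37/2); attach at lengths (35/4, 13/4); label the merged cluster GNQT
final tree: ((G:1/2,N:1/2):35/4,(Q:6,T:6):13/4)
total length: 25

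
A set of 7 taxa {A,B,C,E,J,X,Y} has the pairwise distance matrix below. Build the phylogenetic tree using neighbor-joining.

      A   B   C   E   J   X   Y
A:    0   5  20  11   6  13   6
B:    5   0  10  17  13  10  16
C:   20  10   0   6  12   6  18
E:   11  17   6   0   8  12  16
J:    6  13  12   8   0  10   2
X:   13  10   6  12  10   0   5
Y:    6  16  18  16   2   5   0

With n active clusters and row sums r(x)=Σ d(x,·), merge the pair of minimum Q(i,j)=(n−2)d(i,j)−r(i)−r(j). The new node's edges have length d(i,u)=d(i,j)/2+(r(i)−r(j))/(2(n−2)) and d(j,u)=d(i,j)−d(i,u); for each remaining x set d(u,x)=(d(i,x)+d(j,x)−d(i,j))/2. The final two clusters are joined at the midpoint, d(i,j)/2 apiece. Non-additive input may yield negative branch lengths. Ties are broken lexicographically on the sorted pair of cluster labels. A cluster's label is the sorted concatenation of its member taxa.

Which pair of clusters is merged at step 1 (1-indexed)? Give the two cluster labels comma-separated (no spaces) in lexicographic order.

C,E

step 1: merge (C,E) at d=6, Q=-112; branch lengths C→16/5, E→14/5; new cluster CE
  updated: d(A,CE)=25/2, d(B,CE)=21/2, d(CE,J)=7, d(CE,X)=6, d(CE,Y)=14
step 2: merge (A,B) at d=5, Q=-77; branch lengths A→1, B→4; new cluster AB
  updated: d(AB,CE)=9, d(AB,J)=7, d(AB,X)=9, d(AB,Y)=17/2
step 3: merge (J,Y) at d=2, Q=-99/2; branch lengths J→5/12, Y→19/12; new cluster JY
  updated: d(AB,JY)=27/4, d(CE,JY)=19/2, d(JY,X)=13/2
step 4: merge (AB,JY) at d=27/4, Q=-34; branch lengths AB→31/8, JY→23/8; new cluster ABJY
  updated: d(ABJY,CE)=47/8, d(ABJY,X)=35/8
step 5: merge (ABJY,CE) at d=47/8, Q=-65/4; branch lengths ABJY→17/8, CE→15/4; new cluster ABCEJY
  updated: d(ABCEJY,X)=9/4
step 6: merge (ABCEJY,X) at d=9/4; branch lengths ABCEJY→9/8, X→9/8; new cluster ABCEJXY
final tree: ((((A:1,B:4):31/8,(J:5/12,Y:19/12):23/8):17/8,(C:16/5,E:14/5):15/4):9/8,X:9/8)
total length: 223/8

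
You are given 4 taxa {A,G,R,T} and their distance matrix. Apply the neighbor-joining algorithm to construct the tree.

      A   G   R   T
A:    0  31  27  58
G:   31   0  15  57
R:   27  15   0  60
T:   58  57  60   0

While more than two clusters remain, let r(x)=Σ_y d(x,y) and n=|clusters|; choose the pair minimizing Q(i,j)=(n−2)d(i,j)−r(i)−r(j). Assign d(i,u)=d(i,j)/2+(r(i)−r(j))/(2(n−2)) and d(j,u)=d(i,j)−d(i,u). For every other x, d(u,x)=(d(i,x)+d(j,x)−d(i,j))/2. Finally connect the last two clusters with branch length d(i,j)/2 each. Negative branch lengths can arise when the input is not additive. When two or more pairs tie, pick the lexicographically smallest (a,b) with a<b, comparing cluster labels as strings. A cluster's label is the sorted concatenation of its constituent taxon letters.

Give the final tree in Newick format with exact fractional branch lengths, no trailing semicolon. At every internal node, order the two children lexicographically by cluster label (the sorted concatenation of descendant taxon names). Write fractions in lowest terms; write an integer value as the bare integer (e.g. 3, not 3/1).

1. join A+T (d=58, Q=-175) ⇒ AT; edges |A|=57/4, |T|=175/4
  updated: d(AT,G)=15, d(AT,R)=29/2
2. join AT+G (d=15, Q=-89/2) ⇒ AGT; edges |AT|=29/4, |G|=31/4
  updated: d(AGT,R)=29/4
3. join AGT+R (d=29/4) ⇒ AGRT; edges |AGT|=29/8, |R|=29/8
final tree: (((A:57/4,T:175/4):29/4,G:31/4):29/8,R:29/8)
total length: 321/4

(((A:57/4,T:175/4):29/4,G:31/4):29/8,R:29/8)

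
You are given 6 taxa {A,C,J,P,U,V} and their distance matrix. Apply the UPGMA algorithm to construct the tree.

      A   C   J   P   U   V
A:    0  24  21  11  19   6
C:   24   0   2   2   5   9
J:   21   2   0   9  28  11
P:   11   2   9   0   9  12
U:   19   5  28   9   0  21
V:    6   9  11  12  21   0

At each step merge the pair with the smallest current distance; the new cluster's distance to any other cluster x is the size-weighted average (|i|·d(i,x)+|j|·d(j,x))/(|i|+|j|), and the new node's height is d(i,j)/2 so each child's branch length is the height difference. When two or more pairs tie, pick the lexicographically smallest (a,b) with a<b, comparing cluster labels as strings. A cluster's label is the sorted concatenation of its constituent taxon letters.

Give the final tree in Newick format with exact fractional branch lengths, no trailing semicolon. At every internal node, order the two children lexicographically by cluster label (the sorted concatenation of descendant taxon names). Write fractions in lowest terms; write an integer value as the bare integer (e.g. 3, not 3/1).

((A:3,V:3):5,(((C:1,J:1):7/4,P:11/4):17/4,U:7):1)

step 1: merge (C,J) at d=2; branch lengths C→1, J→1; new cluster CJ
  updated: d(A,CJ)=45/2, d(CJ,P)=11/2, d(CJ,U)=33/2, d(CJ,V)=10
step 2: merge (CJ,P) at d=11/2; branch lengths CJ→7/4, P→11/4; new cluster CJP
  updated: d(A,CJP)=56/3, d(CJP,U)=14, d(CJP,V)=32/3
step 3: merge (A,V) at d=6; branch lengths A→3, V→3; new cluster AV
  updated: d(AV,CJP)=44/3, d(AV,U)=20
step 4: merge (CJP,U) at d=14; branch lengths CJP→17/4, U→7; new cluster CJPU
  updated: d(AV,CJPU)=16
step 5: merge (AV,CJPU) at d=16; branch lengths AV→5, CJPU→1; new cluster ACJPUV
final tree: ((A:3,V:3):5,(((C:1,J:1):7/4,P:11/4):17/4,U:7):1)
total length: 119/4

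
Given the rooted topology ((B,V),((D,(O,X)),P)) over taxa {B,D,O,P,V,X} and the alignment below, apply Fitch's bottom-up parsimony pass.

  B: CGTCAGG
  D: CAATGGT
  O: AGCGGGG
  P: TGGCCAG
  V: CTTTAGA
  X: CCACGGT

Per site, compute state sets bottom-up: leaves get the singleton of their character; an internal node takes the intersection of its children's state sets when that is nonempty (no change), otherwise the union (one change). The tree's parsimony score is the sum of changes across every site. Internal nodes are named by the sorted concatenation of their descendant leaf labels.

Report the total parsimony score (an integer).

BV@0: {C} ∩ {C} = {C} (intersection, +0)
OX@0: {A} ∪ {C} = {A,C} (union, +1)
DOX@0: {C} ∩ {A,C} = {C} (intersection, +0)
DOPX@0: {C} ∪ {T} = {C,T} (union, +1)
BDOPVX@0: {C} ∩ {C,T} = {C} (intersection, +0)
BV@1: {G} ∪ {T} = {G,T} (union, +1)
OX@1: {G} ∪ {C} = {C,G} (union, +1)
DOX@1: {A} ∪ {C,G} = {A,C,G} (union, +1)
DOPX@1: {A,C,G} ∩ {G} = {G} (intersection, +0)
BDOPVX@1: {G,T} ∩ {G} = {G} (intersection, +0)
BV@2: {T} ∩ {T} = {T} (intersection, +0)
OX@2: {C} ∪ {A} = {A,C} (union, +1)
DOX@2: {A} ∩ {A,C} = {A} (intersection, +0)
DOPX@2: {A} ∪ {G} = {A,G} (union, +1)
BDOPVX@2: {T} ∪ {A,G} = {A,G,T} (union, +1)
BV@3: {C} ∪ {T} = {C,T} (union, +1)
OX@3: {G} ∪ {C} = {C,G} (union, +1)
DOX@3: {T} ∪ {C,G} = {C,G,T} (union, +1)
DOPX@3: {C,G,T} ∩ {C} = {C} (intersection, +0)
BDOPVX@3: {C,T} ∩ {C} = {C} (intersection, +0)
BV@4: {A} ∩ {A} = {A} (intersection, +0)
OX@4: {G} ∩ {G} = {G} (intersection, +0)
DOX@4: {G} ∩ {G} = {G} (intersection, +0)
DOPX@4: {G} ∪ {C} = {C,G} (union, +1)
BDOPVX@4: {A} ∪ {C,G} = {A,C,G} (union, +1)
BV@5: {G} ∩ {G} = {G} (intersection, +0)
OX@5: {G} ∩ {G} = {G} (intersection, +0)
DOX@5: {G} ∩ {G} = {G} (intersection, +0)
DOPX@5: {G} ∪ {A} = {A,G} (union, +1)
BDOPVX@5: {G} ∩ {A,G} = {G} (intersection, +0)
BV@6: {G} ∪ {A} = {A,G} (union, +1)
OX@6: {G} ∪ {T} = {G,T} (union, +1)
DOX@6: {T} ∩ {G,T} = {T} (intersection, +0)
DOPX@6: {T} ∪ {G} = {G,T} (union, +1)
BDOPVX@6: {A,G} ∩ {G,T} = {G} (intersection, +0)
per-site changes: [2, 3, 3, 3, 2, 1, 3]; total = 17

17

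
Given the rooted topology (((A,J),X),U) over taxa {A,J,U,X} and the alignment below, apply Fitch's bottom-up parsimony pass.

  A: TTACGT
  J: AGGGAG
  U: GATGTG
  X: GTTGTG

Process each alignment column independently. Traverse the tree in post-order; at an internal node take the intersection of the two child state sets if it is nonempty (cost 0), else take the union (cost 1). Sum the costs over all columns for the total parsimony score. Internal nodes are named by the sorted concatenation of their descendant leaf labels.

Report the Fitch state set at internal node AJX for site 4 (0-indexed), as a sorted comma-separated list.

A,G,T

[col 0] AJ: children A:{T}, J:{A} ∪→ {A,T}; cost 1
[col 0] AJX: children AJ:{A,T}, X:{G} ∪→ {A,G,T}; cost 1
[col 0] AJUX: children AJX:{A,G,T}, U:{G} ∩→ {G}; cost 0
[col 1] AJ: children A:{T}, J:{G} ∪→ {G,T}; cost 1
[col 1] AJX: children AJ:{G,T}, X:{T} ∩→ {T}; cost 0
[col 1] AJUX: children AJX:{T}, U:{A} ∪→ {A,T}; cost 1
[col 2] AJ: children A:{A}, J:{G} ∪→ {A,G}; cost 1
[col 2] AJX: children AJ:{A,G}, X:{T} ∪→ {A,G,T}; cost 1
[col 2] AJUX: children AJX:{A,G,T}, U:{T} ∩→ {T}; cost 0
[col 3] AJ: children A:{C}, J:{G} ∪→ {C,G}; cost 1
[col 3] AJX: children AJ:{C,G}, X:{G} ∩→ {G}; cost 0
[col 3] AJUX: children AJX:{G}, U:{G} ∩→ {G}; cost 0
[col 4] AJ: children A:{G}, J:{A} ∪→ {A,G}; cost 1
[col 4] AJX: children AJ:{A,G}, X:{T} ∪→ {A,G,T}; cost 1
[col 4] AJUX: children AJX:{A,G,T}, U:{T} ∩→ {T}; cost 0
[col 5] AJ: children A:{T}, J:{G} ∪→ {G,T}; cost 1
[col 5] AJX: children AJ:{G,T}, X:{G} ∩→ {G}; cost 0
[col 5] AJUX: children AJX:{G}, U:{G} ∩→ {G}; cost 0
per-site changes: [2, 2, 2, 1, 2, 1]; total = 10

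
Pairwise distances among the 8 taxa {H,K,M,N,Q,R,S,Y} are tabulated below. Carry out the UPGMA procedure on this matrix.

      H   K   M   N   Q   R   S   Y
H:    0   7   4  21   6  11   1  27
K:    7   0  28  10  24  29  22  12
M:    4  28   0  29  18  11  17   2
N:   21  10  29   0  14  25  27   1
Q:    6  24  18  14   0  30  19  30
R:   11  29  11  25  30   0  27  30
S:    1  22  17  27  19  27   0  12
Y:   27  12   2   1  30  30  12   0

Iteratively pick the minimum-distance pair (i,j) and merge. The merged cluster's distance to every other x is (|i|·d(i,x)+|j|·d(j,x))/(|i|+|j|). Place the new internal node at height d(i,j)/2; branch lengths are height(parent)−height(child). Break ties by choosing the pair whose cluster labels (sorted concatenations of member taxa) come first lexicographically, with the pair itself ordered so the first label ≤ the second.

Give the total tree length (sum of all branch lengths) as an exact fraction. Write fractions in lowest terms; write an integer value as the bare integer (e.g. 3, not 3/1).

step 1: merge (H,S) at d=1; branch lengths H→1/2, S→1/2; new cluster HS
  updated: d(HS,K)=29/2, d(HS,M)=21/2, d(HS,N)=24, d(HS,Q)=25/2, d(HS,R)=19, d(HS,Y)=39/2
step 2: merge (N,Y) at d=1; branch lengths N→1/2, Y→1/2; new cluster NY
  updated: d(HS,NY)=87/4, d(K,NY)=11, d(M,NY)=31/2, d(NY,Q)=22, d(NY,R)=55/2
step 3: merge (HS,M) at d=21/2; branch lengths HS→19/4, M→21/4; new cluster HMS
  updated: d(HMS,K)=19, d(HMS,NY)=59/3, d(HMS,Q)=43/3, d(HMS,R)=49/3
step 4: merge (K,NY) at d=11; branch lengths K→11/2, NY→5; new cluster KNY
  updated: d(HMS,KNY)=175/9, d(KNY,Q)=68/3, d(KNY,R)=28
step 5: merge (HMS,Q) at d=43/3; branch lengths HMS→23/12, Q→43/6; new cluster HMQS
  updated: d(HMQS,KNY)=81/4, d(HMQS,R)=79/4
step 6: merge (HMQS,R) at d=79/4; branch lengths HMQS→65/24, R→79/8; new cluster HMQRS
  updated: d(HMQRS,KNY)=109/5
step 7: merge (HMQRS,KNY) at d=109/5; branch lengths HMQRS→41/40, KNY→27/5; new cluster HKMNQRSY
final tree: (((((H:1/2,S:1/2):19/4,M:21/4):23/12,Q:43/6):65/24,R:79/8):41/40,(K:11/2,(N:1/2,Y:1/2):5):27/5)
total length: 6071/120

6071/120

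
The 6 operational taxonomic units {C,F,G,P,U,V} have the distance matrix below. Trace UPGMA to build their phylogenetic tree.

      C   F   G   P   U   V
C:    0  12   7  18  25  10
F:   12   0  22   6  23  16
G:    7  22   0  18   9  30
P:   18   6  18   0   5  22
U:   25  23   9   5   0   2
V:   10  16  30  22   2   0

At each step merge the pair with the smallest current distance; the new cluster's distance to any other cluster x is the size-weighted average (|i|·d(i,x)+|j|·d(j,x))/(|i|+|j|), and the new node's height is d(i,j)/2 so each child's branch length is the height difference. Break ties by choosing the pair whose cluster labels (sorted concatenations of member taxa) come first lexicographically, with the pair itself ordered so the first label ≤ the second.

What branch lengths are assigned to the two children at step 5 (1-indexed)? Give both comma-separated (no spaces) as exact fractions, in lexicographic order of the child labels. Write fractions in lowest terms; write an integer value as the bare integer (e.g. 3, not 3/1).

11/2,3/4

1. join U+V (d=2) ⇒ UV; edges |U|=1, |V|=1
  updated: d(C,UV)=35/2, d(F,UV)=39/2, d(G,UV)=39/2, d(P,UV)=27/2
2. join F+P (d=6) ⇒ FP; edges |F|=3, |P|=3
  updated: d(C,FP)=15, d(FP,G)=20, d(FP,UV)=33/2
3. join C+G (d=7) ⇒ CG; edges |C|=7/2, |G|=7/2
  updated: d(CG,FP)=35/2, d(CG,UV)=37/2
4. join FP+UV (d=33/2) ⇒ FPUV; edges |FP|=21/4, |UV|=29/4
  updated: d(CG,FPUV)=18
5. join CG+FPUV (d=18) ⇒ CFGPUV; edges |CG|=11/2, |FPUV|=3/4
final tree: ((C:7/2,G:7/2):11/2,((F:3,P:3):21/4,(U:1,V:1):29/4):3/4)
total length: 135/4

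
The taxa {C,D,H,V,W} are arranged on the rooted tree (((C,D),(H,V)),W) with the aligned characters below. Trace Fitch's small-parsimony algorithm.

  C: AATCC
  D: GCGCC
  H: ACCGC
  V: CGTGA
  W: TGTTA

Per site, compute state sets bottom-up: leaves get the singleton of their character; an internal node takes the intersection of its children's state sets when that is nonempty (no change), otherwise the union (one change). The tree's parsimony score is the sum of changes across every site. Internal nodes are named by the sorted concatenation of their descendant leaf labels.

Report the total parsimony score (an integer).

CD@0: {A} ∪ {G} = {A,G} (union, +1)
HV@0: {A} ∪ {C} = {A,C} (union, +1)
CDHV@0: {A,G} ∩ {A,C} = {A} (intersection, +0)
CDHVW@0: {A} ∪ {T} = {A,T} (union, +1)
CD@1: {A} ∪ {C} = {A,C} (union, +1)
HV@1: {C} ∪ {G} = {C,G} (union, +1)
CDHV@1: {A,C} ∩ {C,G} = {C} (intersection, +0)
CDHVW@1: {C} ∪ {G} = {C,G} (union, +1)
CD@2: {T} ∪ {G} = {G,T} (union, +1)
HV@2: {C} ∪ {T} = {C,T} (union, +1)
CDHV@2: {G,T} ∩ {C,T} = {T} (intersection, +0)
CDHVW@2: {T} ∩ {T} = {T} (intersection, +0)
CD@3: {C} ∩ {C} = {C} (intersection, +0)
HV@3: {G} ∩ {G} = {G} (intersection, +0)
CDHV@3: {C} ∪ {G} = {C,G} (union, +1)
CDHVW@3: {C,G} ∪ {T} = {C,G,T} (union, +1)
CD@4: {C} ∩ {C} = {C} (intersection, +0)
HV@4: {C} ∪ {A} = {A,C} (union, +1)
CDHV@4: {C} ∩ {A,C} = {C} (intersection, +0)
CDHVW@4: {C} ∪ {A} = {A,C} (union, +1)
per-site changes: [3, 3, 2, 2, 2]; total = 12

12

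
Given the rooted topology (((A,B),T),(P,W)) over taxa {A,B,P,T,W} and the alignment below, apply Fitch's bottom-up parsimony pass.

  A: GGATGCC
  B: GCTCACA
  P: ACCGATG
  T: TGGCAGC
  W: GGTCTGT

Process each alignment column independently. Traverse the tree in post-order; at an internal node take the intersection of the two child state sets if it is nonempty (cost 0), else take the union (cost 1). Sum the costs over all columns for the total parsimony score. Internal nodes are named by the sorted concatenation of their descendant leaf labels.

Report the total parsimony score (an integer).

16

AB@0: {G} ∩ {G} = {G} (intersection, +0)
ABT@0: {G} ∪ {T} = {G,T} (union, +1)
PW@0: {A} ∪ {G} = {A,G} (union, +1)
ABPTW@0: {G,T} ∩ {A,G} = {G} (intersection, +0)
AB@1: {G} ∪ {C} = {C,G} (union, +1)
ABT@1: {C,G} ∩ {G} = {G} (intersection, +0)
PW@1: {C} ∪ {G} = {C,G} (union, +1)
ABPTW@1: {G} ∩ {C,G} = {G} (intersection, +0)
AB@2: {A} ∪ {T} = {A,T} (union, +1)
ABT@2: {A,T} ∪ {G} = {A,G,T} (union, +1)
PW@2: {C} ∪ {T} = {C,T} (union, +1)
ABPTW@2: {A,G,T} ∩ {C,T} = {T} (intersection, +0)
AB@3: {T} ∪ {C} = {C,T} (union, +1)
ABT@3: {C,T} ∩ {C} = {C} (intersection, +0)
PW@3: {G} ∪ {C} = {C,G} (union, +1)
ABPTW@3: {C} ∩ {C,G} = {C} (intersection, +0)
AB@4: {G} ∪ {A} = {A,G} (union, +1)
ABT@4: {A,G} ∩ {A} = {A} (intersection, +0)
PW@4: {A} ∪ {T} = {A,T} (union, +1)
ABPTW@4: {A} ∩ {A,T} = {A} (intersection, +0)
AB@5: {C} ∩ {C} = {C} (intersection, +0)
ABT@5: {C} ∪ {G} = {C,G} (union, +1)
PW@5: {T} ∪ {G} = {G,T} (union, +1)
ABPTW@5: {C,G} ∩ {G,T} = {G} (intersection, +0)
AB@6: {C} ∪ {A} = {A,C} (union, +1)
ABT@6: {A,C} ∩ {C} = {C} (intersection, +0)
PW@6: {G} ∪ {T} = {G,T} (union, +1)
ABPTW@6: {C} ∪ {G,T} = {C,G,T} (union, +1)
per-site changes: [2, 2, 3, 2, 2, 2, 3]; total = 16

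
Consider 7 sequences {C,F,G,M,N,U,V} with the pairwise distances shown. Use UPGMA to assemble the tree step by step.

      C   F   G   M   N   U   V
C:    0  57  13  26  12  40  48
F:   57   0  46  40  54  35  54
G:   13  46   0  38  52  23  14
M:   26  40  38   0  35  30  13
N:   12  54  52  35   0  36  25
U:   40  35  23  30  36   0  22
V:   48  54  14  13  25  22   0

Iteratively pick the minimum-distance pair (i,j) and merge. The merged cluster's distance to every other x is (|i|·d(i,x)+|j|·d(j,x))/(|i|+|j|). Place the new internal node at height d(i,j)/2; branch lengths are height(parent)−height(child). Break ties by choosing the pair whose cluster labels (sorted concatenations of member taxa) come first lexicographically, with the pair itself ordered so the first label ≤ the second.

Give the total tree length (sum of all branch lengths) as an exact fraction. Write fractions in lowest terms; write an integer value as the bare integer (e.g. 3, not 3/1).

step 1: merge (C,N) at d=12; branch lengths C→6, N→6; new cluster CN
  updated: d(CN,F)=111/2, d(CN,G)=65/2, d(CN,M)=61/2, d(CN,U)=38, d(CN,V)=73/2
step 2: merge (M,V) at d=13; branch lengths M→13/2, V→13/2; new cluster MV
  updated: d(CN,MV)=67/2, d(F,MV)=47, d(G,MV)=26, d(MV,U)=26
step 3: merge (G,U) at d=23; branch lengths G→23/2, U→23/2; new cluster GU
  updated: d(CN,GU)=141/4, d(F,GU)=81/2, d(GU,MV)=26
step 4: merge (GU,MV) at d=26; branch lengths GU→3/2, MV→13/2; new cluster GMUV
  updated: d(CN,GMUV)=275/8, d(F,GMUV)=175/4
step 5: merge (CN,GMUV) at d=275/8; branch lengths CN→179/16, GMUV→67/16; new cluster CGMNUV
  updated: d(CGMNUV,F)=143/3
step 6: merge (CGMNUV,F) at d=143/3; branch lengths CGMNUV→319/48, F→143/6; new cluster CFGMNUV
final tree: (((C:6,N:6):179/16,((G:23/2,U:23/2):3/2,(M:13/2,V:13/2):13/2):67/16):319/48,F:143/6)
total length: 4889/48

4889/48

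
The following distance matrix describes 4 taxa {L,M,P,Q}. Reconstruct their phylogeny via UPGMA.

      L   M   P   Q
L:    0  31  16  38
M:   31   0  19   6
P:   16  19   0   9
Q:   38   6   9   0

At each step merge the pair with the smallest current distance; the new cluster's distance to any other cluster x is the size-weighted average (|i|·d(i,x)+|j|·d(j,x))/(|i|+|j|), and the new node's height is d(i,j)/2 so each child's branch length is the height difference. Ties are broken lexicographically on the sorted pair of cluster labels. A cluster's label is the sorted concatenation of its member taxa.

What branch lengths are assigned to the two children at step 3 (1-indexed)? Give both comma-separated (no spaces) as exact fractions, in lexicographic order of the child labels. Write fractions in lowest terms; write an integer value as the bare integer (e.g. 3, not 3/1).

85/6,43/6

iteration 1: select M,Q (d=6); attach at lengths (3, 3); label the merged cluster MQ
  updated: d(L,MQ)=69/2, d(MQ,P)=14
iteration 2: select MQ,P (d=14); attach at lengths (4, 7); label the merged cluster MPQ
  updated: d(L,MPQ)=85/3
iteration 3: select L,MPQ (d=85/3); attach at lengths (85/6, 43/6); label the merged cluster LMPQ
final tree: (L:85/6,((M:3,Q:3):4,P:7):43/6)
total length: 115/3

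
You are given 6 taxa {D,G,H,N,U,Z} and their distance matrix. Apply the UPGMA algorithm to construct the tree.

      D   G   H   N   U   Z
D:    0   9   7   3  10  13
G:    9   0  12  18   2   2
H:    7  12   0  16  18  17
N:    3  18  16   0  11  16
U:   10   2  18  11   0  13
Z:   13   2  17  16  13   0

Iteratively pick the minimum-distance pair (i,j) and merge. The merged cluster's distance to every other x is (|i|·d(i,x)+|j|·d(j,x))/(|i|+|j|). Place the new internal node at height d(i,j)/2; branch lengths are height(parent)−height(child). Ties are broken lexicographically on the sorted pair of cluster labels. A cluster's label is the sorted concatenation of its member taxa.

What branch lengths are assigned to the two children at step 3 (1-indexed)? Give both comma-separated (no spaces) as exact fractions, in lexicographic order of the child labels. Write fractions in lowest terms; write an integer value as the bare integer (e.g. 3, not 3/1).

iteration 1: select G,U (d=2); attach at lengths (1, 1); label the merged cluster GU
  updated: d(D,GU)=19/2, d(GU,H)=15, d(GU,N)=29/2, d(GU,Z)=15/2
iteration 2: select D,N (d=3); attach at lengths (3/2, 3/2); label the merged cluster DN
  updated: d(DN,GU)=12, d(DN,H)=23/2, d(DN,Z)=29/2
iteration 3: select GU,Z (d=15/2); attach at lengths (11/4, 15/4); label the merged cluster GUZ
  updated: d(DN,GUZ)=77/6, d(GUZ,H)=47/3
iteration 4: select DN,H (d=23/2); attach at lengths (17/4, 23/4); label the merged cluster DHN
  updated: d(DHN,GUZ)=124/9
iteration 5: select DHN,GUZ (d=124/9); attach at lengths (41/36, 113/36); label the merged cluster DGHNUZ
final tree: (((D:3/2,N:3/2):17/4,H:23/4):41/36,((G:1,U:1):11/4,Z:15/4):113/36)
total length: 232/9

11/4,15/4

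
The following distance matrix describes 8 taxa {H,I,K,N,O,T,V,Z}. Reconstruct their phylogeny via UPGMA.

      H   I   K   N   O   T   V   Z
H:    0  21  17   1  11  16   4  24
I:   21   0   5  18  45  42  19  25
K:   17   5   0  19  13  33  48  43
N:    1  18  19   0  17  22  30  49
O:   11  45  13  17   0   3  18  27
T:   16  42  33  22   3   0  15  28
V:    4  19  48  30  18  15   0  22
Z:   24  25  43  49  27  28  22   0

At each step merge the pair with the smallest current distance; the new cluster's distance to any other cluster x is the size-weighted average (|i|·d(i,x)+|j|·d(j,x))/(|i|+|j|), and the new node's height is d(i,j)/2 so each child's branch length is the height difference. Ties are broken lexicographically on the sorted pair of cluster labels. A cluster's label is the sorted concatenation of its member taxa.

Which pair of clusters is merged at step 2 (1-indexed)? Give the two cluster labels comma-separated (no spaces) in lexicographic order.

step 1: merge (H,N) at d=1; branch lengths H→1/2, N→1/2; new cluster HN
  updated: d(HN,I)=39/2, d(HN,K)=18, d(HN,O)=14, d(HN,T)=19, d(HN,V)=17, d(HN,Z)=73/2
step 2: merge (O,T) at d=3; branch lengths O→3/2, T→3/2; new cluster OT
  updated: d(HN,OT)=33/2, d(I,OT)=87/2, d(K,OT)=23, d(OT,V)=33/2, d(OT,Z)=55/2
step 3: merge (I,K) at d=5; branch lengths I→5/2, K→5/2; new cluster IK
  updated: d(HN,IK)=75/4, d(IK,OT)=133/4, d(IK,V)=67/2, d(IK,Z)=34
step 4: merge (HN,OT) at d=33/2; branch lengths HN→31/4, OT→27/4; new cluster HNOT
  updated: d(HNOT,IK)=26, d(HNOT,V)=67/4, d(HNOT,Z)=32
step 5: merge (HNOT,V) at d=67/4; branch lengths HNOT→1/8, V→67/8; new cluster HNOTV
  updated: d(HNOTV,IK)=55/2, d(HNOTV,Z)=30
step 6: merge (HNOTV,IK) at d=55/2; branch lengths HNOTV→43/8, IK→45/4; new cluster HIKNOTV
  updated: d(HIKNOTV,Z)=218/7
step 7: merge (HIKNOTV,Z) at d=218/7; branch lengths HIKNOTV→51/28, Z→109/7; new cluster HIKNOTVZ
final tree: (((((H:1/2,N:1/2):31/4,(O:3/2,T:3/2):27/4):1/8,V:67/8):43/8,(I:5/2,K:5/2):45/4):51/28,Z:109/7)
total length: 3697/56

O,T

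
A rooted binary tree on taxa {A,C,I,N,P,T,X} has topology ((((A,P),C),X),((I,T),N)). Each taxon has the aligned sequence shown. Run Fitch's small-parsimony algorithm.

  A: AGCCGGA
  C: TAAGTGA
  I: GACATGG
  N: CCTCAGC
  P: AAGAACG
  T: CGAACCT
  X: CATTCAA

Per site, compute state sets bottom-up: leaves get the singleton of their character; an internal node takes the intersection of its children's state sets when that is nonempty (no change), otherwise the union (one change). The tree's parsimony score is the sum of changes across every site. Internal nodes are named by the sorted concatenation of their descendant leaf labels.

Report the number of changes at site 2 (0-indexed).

5

AP@0: {A} ∩ {A} = {A} (intersection, +0)
ACP@0: {A} ∪ {T} = {A,T} (union, +1)
ACPX@0: {A,T} ∪ {C} = {A,C,T} (union, +1)
IT@0: {G} ∪ {C} = {C,G} (union, +1)
INT@0: {C,G} ∩ {C} = {C} (intersection, +0)
ACINPTX@0: {A,C,T} ∩ {C} = {C} (intersection, +0)
AP@1: {G} ∪ {A} = {A,G} (union, +1)
ACP@1: {A,G} ∩ {A} = {A} (intersection, +0)
ACPX@1: {A} ∩ {A} = {A} (intersection, +0)
IT@1: {A} ∪ {G} = {A,G} (union, +1)
INT@1: {A,G} ∪ {C} = {A,C,G} (union, +1)
ACINPTX@1: {A} ∩ {A,C,G} = {A} (intersection, +0)
AP@2: {C} ∪ {G} = {C,G} (union, +1)
ACP@2: {C,G} ∪ {A} = {A,C,G} (union, +1)
ACPX@2: {A,C,G} ∪ {T} = {A,C,G,T} (union, +1)
IT@2: {C} ∪ {A} = {A,C} (union, +1)
INT@2: {A,C} ∪ {T} = {A,C,T} (union, +1)
ACINPTX@2: {A,C,G,T} ∩ {A,C,T} = {A,C,T} (intersection, +0)
AP@3: {C} ∪ {A} = {A,C} (union, +1)
ACP@3: {A,C} ∪ {G} = {A,C,G} (union, +1)
ACPX@3: {A,C,G} ∪ {T} = {A,C,G,T} (union, +1)
IT@3: {A} ∩ {A} = {A} (intersection, +0)
INT@3: {A} ∪ {C} = {A,C} (union, +1)
ACINPTX@3: {A,C,G,T} ∩ {A,C} = {A,C} (intersection, +0)
AP@4: {G} ∪ {A} = {A,G} (union, +1)
ACP@4: {A,G} ∪ {T} = {A,G,T} (union, +1)
ACPX@4: {A,G,T} ∪ {C} = {A,C,G,T} (union, +1)
IT@4: {T} ∪ {C} = {C,T} (union, +1)
INT@4: {C,T} ∪ {A} = {A,C,T} (union, +1)
ACINPTX@4: {A,C,G,T} ∩ {A,C,T} = {A,C,T} (intersection, +0)
AP@5: {G} ∪ {C} = {C,G} (union, +1)
ACP@5: {C,G} ∩ {G} = {G} (intersection, +0)
ACPX@5: {G} ∪ {A} = {A,G} (union, +1)
IT@5: {G} ∪ {C} = {C,G} (union, +1)
INT@5: {C,G} ∩ {G} = {G} (intersection, +0)
ACINPTX@5: {A,G} ∩ {G} = {G} (intersection, +0)
AP@6: {A} ∪ {G} = {A,G} (union, +1)
ACP@6: {A,G} ∩ {A} = {A} (intersection, +0)
ACPX@6: {A} ∩ {A} = {A} (intersection, +0)
IT@6: {G} ∪ {T} = {G,T} (union, +1)
INT@6: {G,T} ∪ {C} = {C,G,T} (union, +1)
ACINPTX@6: {A} ∪ {C,G,T} = {A,C,G,T} (union, +1)
per-site changes: [3, 3, 5, 4, 5, 3, 4]; total = 27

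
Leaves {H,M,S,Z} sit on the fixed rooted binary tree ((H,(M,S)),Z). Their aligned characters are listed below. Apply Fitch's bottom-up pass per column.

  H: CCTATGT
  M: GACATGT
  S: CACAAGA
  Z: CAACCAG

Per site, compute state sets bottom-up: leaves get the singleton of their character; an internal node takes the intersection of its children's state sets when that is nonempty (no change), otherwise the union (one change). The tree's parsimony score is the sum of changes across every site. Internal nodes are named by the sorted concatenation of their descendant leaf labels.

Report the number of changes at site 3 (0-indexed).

1

[col 0] MS: children M:{G}, S:{C} ∪→ {C,G}; cost 1
[col 0] HMS: children H:{C}, MS:{C,G} ∩→ {C}; cost 0
[col 0] HMSZ: children HMS:{C}, Z:{C} ∩→ {C}; cost 0
[col 1] MS: children M:{A}, S:{A} ∩→ {A}; cost 0
[col 1] HMS: children H:{C}, MS:{A} ∪→ {A,C}; cost 1
[col 1] HMSZ: children HMS:{A,C}, Z:{A} ∩→ {A}; cost 0
[col 2] MS: children M:{C}, S:{C} ∩→ {C}; cost 0
[col 2] HMS: children H:{T}, MS:{C} ∪→ {C,T}; cost 1
[col 2] HMSZ: children HMS:{C,T}, Z:{A} ∪→ {A,C,T}; cost 1
[col 3] MS: children M:{A}, S:{A} ∩→ {A}; cost 0
[col 3] HMS: children H:{A}, MS:{A} ∩→ {A}; cost 0
[col 3] HMSZ: children HMS:{A}, Z:{C} ∪→ {A,C}; cost 1
[col 4] MS: children M:{T}, S:{A} ∪→ {A,T}; cost 1
[col 4] HMS: children H:{T}, MS:{A,T} ∩→ {T}; cost 0
[col 4] HMSZ: children HMS:{T}, Z:{C} ∪→ {C,T}; cost 1
[col 5] MS: children M:{G}, S:{G} ∩→ {G}; cost 0
[col 5] HMS: children H:{G}, MS:{G} ∩→ {G}; cost 0
[col 5] HMSZ: children HMS:{G}, Z:{A} ∪→ {A,G}; cost 1
[col 6] MS: children M:{T}, S:{A} ∪→ {A,T}; cost 1
[col 6] HMS: children H:{T}, MS:{A,T} ∩→ {T}; cost 0
[col 6] HMSZ: children HMS:{T}, Z:{G} ∪→ {G,T}; cost 1
per-site changes: [1, 1, 2, 1, 2, 1, 2]; total = 10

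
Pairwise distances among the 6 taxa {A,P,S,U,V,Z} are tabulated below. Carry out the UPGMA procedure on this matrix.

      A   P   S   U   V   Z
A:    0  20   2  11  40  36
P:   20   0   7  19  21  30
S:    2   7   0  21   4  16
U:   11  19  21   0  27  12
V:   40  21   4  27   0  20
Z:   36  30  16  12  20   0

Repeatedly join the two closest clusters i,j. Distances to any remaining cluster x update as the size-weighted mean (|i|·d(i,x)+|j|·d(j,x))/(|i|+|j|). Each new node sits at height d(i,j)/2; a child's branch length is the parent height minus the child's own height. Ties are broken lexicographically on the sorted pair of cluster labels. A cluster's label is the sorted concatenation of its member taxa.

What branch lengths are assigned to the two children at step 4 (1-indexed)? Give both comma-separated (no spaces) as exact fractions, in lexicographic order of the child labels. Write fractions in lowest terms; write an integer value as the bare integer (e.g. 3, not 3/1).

49/12,65/6

step 1: merge (A,S) at d=2; branch lengths A→1, S→1; new cluster AS
  updated: d(AS,P)=27/2, d(AS,U)=16, d(AS,V)=22, d(AS,Z)=26
step 2: merge (U,Z) at d=12; branch lengths U→6, Z→6; new cluster UZ
  updated: d(AS,UZ)=21, d(P,UZ)=49/2, d(UZ,V)=47/2
step 3: merge (AS,P) at d=27/2; branch lengths AS→23/4, P→27/4; new cluster APS
  updated: d(APS,UZ)=133/6, d(APS,V)=65/3
step 4: merge (APS,V) at d=65/3; branch lengths APS→49/12, V→65/6; new cluster APSV
  updated: d(APSV,UZ)=45/2
step 5: merge (APSV,UZ) at d=45/2; branch lengths APSV→5/12, UZ→21/4; new cluster APSUVZ
final tree: ((((A:1,S:1):23/4,P:27/4):49/12,V:65/6):5/12,(U:6,Z:6):21/4)
total length: 565/12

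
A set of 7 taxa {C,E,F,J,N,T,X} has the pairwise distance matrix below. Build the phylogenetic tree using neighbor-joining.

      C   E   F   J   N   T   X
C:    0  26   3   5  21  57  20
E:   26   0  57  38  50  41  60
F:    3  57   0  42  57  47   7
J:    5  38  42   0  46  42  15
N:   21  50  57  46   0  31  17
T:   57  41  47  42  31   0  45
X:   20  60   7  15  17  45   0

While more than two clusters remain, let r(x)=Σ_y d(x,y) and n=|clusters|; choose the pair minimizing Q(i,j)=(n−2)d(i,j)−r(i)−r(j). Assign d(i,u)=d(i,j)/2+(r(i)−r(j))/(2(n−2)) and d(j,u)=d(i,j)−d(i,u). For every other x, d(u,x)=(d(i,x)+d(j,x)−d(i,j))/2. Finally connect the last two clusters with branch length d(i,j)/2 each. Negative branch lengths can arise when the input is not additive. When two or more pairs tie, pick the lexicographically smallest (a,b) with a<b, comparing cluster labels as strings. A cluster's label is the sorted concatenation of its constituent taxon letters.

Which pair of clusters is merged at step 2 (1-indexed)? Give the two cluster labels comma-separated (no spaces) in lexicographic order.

step 1: merge (F,X) at d=7, Q=-342; branch lengths F→42/5, X→-7/5; new cluster FX
  updated: d(C,FX)=8, d(E,FX)=55, d(FX,J)=25, d(FX,N)=67/2, d(FX,T)=85/2
step 2: merge (N,T) at d=31, Q=-271; branch lengths N→23/2, T→39/2; new cluster NT
  updated: d(C,NT)=47/2, d(E,NT)=30, d(FX,NT)=45/2, d(J,NT)=57/2
step 3: merge (E,NT) at d=30, Q=-327/2; branch lengths E→269/12, NT→91/12; new cluster ENT
  updated: d(C,ENT)=39/4, d(ENT,FX)=95/4, d(ENT,J)=73/4
step 4: merge (C,FX) at d=8, Q=-127/2; branch lengths C→-9/2, FX→25/2; new cluster CFX
  updated: d(CFX,ENT)=51/4, d(CFX,J)=11
step 5: merge (CFX,ENT) at d=51/4, Q=-42; branch lengths CFX→11/4, ENT→10; new cluster CEFNTX
  updated: d(CEFNTX,J)=33/4
step 6: merge (CEFNTX,J) at d=33/4; branch lengths CEFNTX→33/8, J→33/8; new cluster CEFJNTX
final tree: (((C:-9/2,(F:42/5,X:-7/5):25/2):11/4,(E:269/12,(N:23/2,T:39/2):91/12):10):33/8,J:33/8)
total length: 97

N,T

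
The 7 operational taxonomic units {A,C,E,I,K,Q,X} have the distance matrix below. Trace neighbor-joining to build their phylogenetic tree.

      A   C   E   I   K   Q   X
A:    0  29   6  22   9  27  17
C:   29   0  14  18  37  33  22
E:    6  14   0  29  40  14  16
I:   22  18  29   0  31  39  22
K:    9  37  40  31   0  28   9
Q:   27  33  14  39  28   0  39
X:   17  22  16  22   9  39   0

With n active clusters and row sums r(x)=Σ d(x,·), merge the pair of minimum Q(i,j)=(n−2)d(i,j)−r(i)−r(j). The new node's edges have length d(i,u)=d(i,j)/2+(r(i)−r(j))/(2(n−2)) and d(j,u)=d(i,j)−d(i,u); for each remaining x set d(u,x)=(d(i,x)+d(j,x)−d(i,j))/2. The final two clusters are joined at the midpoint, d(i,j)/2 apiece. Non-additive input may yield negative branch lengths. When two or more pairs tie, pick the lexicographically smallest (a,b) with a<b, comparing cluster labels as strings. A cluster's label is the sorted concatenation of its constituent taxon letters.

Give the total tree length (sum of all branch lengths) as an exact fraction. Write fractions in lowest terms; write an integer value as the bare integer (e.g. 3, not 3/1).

1. join K+X (d=9, Q=-234) ⇒ KX; edges |K|=37/5, |X|=8/5
  updated: d(A,KX)=17/2, d(C,KX)=25, d(E,KX)=47/2, d(I,KX)=22, d(KX,Q)=29
2. join C+I (d=18, Q=-177) ⇒ CI; edges |C|=61/8, |I|=83/8
  updated: d(A,CI)=33/2, d(CI,E)=25/2, d(CI,KX)=29/2, d(CI,Q)=27
3. join E+Q (d=14, Q=-111) ⇒ EQ; edges |E|=1/6, |Q|=83/6
  updated: d(A,EQ)=19/2, d(CI,EQ)=51/4, d(EQ,KX)=77/4
4. join A+KX (d=17/2, Q=-239/4) ⇒ AKX; edges |A|=37/16, |KX|=99/16
  updated: d(AKX,CI)=45/4, d(AKX,EQ)=81/8
5. join AKX+CI (d=45/4, Q=-273/8) ⇒ ACIKX; edges |AKX|=69/16, |CI|=111/16
  updated: d(ACIKX,EQ)=93/16
6. join ACIKX+EQ (d=93/16) ⇒ ACEIKQX; edges |ACIKX|=93/32, |EQ|=93/32
final tree: (((A:37/16,(K:37/5,X:8/5):99/16):69/16,(C:61/8,I:83/8):111/16):93/32,(E:1/6,Q:83/6):93/32)
total length: 1065/16

1065/16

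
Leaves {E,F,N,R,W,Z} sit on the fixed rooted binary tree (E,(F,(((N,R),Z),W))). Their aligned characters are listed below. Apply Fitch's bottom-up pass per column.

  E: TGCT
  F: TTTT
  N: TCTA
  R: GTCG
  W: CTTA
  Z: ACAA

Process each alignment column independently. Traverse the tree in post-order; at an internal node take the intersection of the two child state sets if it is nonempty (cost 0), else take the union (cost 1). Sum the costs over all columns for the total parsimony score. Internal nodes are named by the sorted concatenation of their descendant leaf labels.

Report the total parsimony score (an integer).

NR@0: {T} ∪ {G} = {G,T} (union, +1)
NRZ@0: {G,T} ∪ {A} = {A,G,T} (union, +1)
NRWZ@0: {A,G,T} ∪ {C} = {A,C,G,T} (union, +1)
FNRWZ@0: {T} ∩ {A,C,G,T} = {T} (intersection, +0)
EFNRWZ@0: {T} ∩ {T} = {T} (intersection, +0)
NR@1: {C} ∪ {T} = {C,T} (union, +1)
NRZ@1: {C,T} ∩ {C} = {C} (intersection, +0)
NRWZ@1: {C} ∪ {T} = {C,T} (union, +1)
FNRWZ@1: {T} ∩ {C,T} = {T} (intersection, +0)
EFNRWZ@1: {G} ∪ {T} = {G,T} (union, +1)
NR@2: {T} ∪ {C} = {C,T} (union, +1)
NRZ@2: {C,T} ∪ {A} = {A,C,T} (union, +1)
NRWZ@2: {A,C,T} ∩ {T} = {T} (intersection, +0)
FNRWZ@2: {T} ∩ {T} = {T} (intersection, +0)
EFNRWZ@2: {C} ∪ {T} = {C,T} (union, +1)
NR@3: {A} ∪ {G} = {A,G} (union, +1)
NRZ@3: {A,G} ∩ {A} = {A} (intersection, +0)
NRWZ@3: {A} ∩ {A} = {A} (intersection, +0)
FNRWZ@3: {T} ∪ {A} = {A,T} (union, +1)
EFNRWZ@3: {T} ∩ {A,T} = {T} (intersection, +0)
per-site changes: [3, 3, 3, 2]; total = 11

11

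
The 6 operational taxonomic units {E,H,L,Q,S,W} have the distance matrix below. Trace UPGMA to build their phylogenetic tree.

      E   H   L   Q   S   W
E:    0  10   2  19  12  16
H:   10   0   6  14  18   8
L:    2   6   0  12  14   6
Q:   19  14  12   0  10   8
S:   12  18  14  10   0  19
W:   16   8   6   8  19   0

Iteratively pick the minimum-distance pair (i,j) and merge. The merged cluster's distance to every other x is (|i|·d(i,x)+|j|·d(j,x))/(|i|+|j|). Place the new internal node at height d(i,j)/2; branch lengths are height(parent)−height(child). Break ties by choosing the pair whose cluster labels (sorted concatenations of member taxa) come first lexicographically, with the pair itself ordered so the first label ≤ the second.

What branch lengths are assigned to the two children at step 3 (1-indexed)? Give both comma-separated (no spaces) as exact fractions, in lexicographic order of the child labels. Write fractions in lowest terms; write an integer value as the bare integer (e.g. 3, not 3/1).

4,4

iteration 1: select E,L (d=2); attach at lengths (1, 1); label the merged cluster EL
  updated: d(EL,H)=8, d(EL,Q)=31/2, d(EL,S)=13, d(EL,W)=11
iteration 2: select EL,H (d=8); attach at lengths (3, 4); label the merged cluster EHL
  updated: d(EHL,Q)=15, d(EHL,S)=44/3, d(EHL,W)=10
iteration 3: select Q,W (d=8); attach at lengths (4, 4); label the merged cluster QW
  updated: d(EHL,QW)=25/2, d(QW,S)=29/2
iteration 4: select EHL,QW (d=25/2); attach at lengths (9/4, 9/4); label the merged cluster EHLQW
  updated: d(EHLQW,S)=73/5
iteration 5: select EHLQW,S (d=73/5); attach at lengths (21/20, 73/10); label the merged cluster EHLQSW
final tree: ((((E:1,L:1):3,H:4):9/4,(Q:4,W:4):9/4):21/20,S:73/10)
total length: 597/20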